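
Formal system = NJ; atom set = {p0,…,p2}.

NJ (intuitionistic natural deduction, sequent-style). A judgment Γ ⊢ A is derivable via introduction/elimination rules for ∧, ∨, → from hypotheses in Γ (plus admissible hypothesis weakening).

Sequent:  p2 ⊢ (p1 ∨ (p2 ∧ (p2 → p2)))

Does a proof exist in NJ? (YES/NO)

Derivation (root first):
[∨I₂] p2 ⊢ (p1 ∨ (p2 ∧ (p2 → p2)))
  [∧I] p2 ⊢ (p2 ∧ (p2 → p2))
    [Ax] p2 ⊢ p2
    [→I]  ⊢ (p2 → p2)
      [Ax] p2 ⊢ p2

Result: YES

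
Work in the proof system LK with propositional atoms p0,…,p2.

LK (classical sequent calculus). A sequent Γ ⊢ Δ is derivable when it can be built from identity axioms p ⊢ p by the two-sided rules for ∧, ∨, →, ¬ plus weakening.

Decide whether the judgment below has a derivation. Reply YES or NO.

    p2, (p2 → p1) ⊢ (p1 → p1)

Derivation (root first):
[→L] p2, (p2 → p1) ⊢ (p1 → p1)
  [Ax] p2 ⊢ p2
  [→R] p1 ⊢ (p1 → p1)
    [WL] p1, p1 ⊢ p1
      [Ax] p1 ⊢ p1

Result: YES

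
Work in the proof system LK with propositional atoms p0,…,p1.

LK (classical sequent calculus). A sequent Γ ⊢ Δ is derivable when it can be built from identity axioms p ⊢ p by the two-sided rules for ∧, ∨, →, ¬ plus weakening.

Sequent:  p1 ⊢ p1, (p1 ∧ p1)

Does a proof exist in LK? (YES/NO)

Derivation trace:
[∧R] p1 ⊢ p1, (p1 ∧ p1)
  [Ax] p1 ⊢ p1
  [WR] p1 ⊢ p1, p1
    [Ax] p1 ⊢ p1

Result: YES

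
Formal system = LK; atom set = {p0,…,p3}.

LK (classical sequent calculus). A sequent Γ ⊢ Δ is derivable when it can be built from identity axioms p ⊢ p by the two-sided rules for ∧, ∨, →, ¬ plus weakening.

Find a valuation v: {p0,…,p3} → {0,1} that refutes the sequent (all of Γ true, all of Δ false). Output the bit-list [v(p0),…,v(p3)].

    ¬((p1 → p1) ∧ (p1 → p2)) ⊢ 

Search for a countermodel by truth-table:
  v=0000: Γ:[¬((p1 → p1) ∧ (p1 → p2))=F] Δ:[] refutes=False
  v=0001: Γ:[¬((p1 → p1) ∧ (p1 → p2))=F] Δ:[] refutes=False
  v=0010: Γ:[¬((p1 → p1) ∧ (p1 → p2))=F] Δ:[] refutes=False
  v=0011: Γ:[¬((p1 → p1) ∧ (p1 → p2))=F] Δ:[] refutes=False
  v=0100: Γ:[¬((p1 → p1) ∧ (p1 → p2))=T] Δ:[] refutes=True  ← countermodel

Result: [0, 1, 0, 0]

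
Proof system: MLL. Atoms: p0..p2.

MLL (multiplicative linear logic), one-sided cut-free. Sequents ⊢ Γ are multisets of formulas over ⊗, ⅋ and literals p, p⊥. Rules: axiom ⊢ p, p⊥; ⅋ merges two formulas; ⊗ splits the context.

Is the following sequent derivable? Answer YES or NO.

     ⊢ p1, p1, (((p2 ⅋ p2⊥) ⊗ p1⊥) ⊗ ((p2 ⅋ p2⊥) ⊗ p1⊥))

Derivation (root first):
[⊗]  ⊢ p1, p1, (((p2 ⅋ p2⊥) ⊗ p1⊥) ⊗ ((p2 ⅋ p2⊥) ⊗ p1⊥))
  [⊗]  ⊢ p1, ((p2 ⅋ p2⊥) ⊗ p1⊥)
    [⅋]  ⊢ (p2 ⅋ p2⊥)
      [Ax]  ⊢ p2, p2⊥
    [Ax]  ⊢ p1, p1⊥
  [⊗]  ⊢ p1, ((p2 ⅋ p2⊥) ⊗ p1⊥)
    [⅋]  ⊢ (p2 ⅋ p2⊥)
      [Ax]  ⊢ p2, p2⊥
    [Ax]  ⊢ p1, p1⊥

Result: YES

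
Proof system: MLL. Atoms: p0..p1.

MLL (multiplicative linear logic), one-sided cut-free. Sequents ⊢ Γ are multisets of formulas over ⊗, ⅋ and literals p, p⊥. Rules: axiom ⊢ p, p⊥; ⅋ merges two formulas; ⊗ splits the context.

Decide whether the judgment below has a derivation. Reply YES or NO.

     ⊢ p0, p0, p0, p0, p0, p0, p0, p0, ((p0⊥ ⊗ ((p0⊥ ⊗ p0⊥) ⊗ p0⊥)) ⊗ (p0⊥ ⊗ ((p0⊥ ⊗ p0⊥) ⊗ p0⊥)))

Derivation trace:
[⊗]  ⊢ p0, p0, p0, p0, p0, p0, p0, p0, ((p0⊥ ⊗ ((p0⊥ ⊗ p0⊥) ⊗ p0⊥)) ⊗ (p0⊥ ⊗ ((p0⊥ ⊗ p0⊥) ⊗ p0⊥)))
  [⊗]  ⊢ p0, p0, p0, p0, (p0⊥ ⊗ ((p0⊥ ⊗ p0⊥) ⊗ p0⊥))
    [Ax]  ⊢ p0, p0⊥
    [⊗]  ⊢ p0, p0, p0, ((p0⊥ ⊗ p0⊥) ⊗ p0⊥)
      [⊗]  ⊢ p0, p0, (p0⊥ ⊗ p0⊥)
        [Ax]  ⊢ p0, p0⊥
        [Ax]  ⊢ p0, p0⊥
      [Ax]  ⊢ p0, p0⊥
  [⊗]  ⊢ p0, p0, p0, p0, (p0⊥ ⊗ ((p0⊥ ⊗ p0⊥) ⊗ p0⊥))
    [Ax]  ⊢ p0, p0⊥
    [⊗]  ⊢ p0, p0, p0, ((p0⊥ ⊗ p0⊥) ⊗ p0⊥)
      [⊗]  ⊢ p0, p0, (p0⊥ ⊗ p0⊥)
        [Ax]  ⊢ p0, p0⊥
        [Ax]  ⊢ p0, p0⊥
      [Ax]  ⊢ p0, p0⊥

Result: YES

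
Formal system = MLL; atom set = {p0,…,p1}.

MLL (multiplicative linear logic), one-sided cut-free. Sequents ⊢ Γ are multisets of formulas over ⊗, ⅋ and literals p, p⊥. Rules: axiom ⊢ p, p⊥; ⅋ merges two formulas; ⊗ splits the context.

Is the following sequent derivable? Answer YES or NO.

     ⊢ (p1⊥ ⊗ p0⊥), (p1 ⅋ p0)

Derivation trace:
[⅋]  ⊢ (p1⊥ ⊗ p0⊥), (p1 ⅋ p0)
  [⊗]  ⊢ p1, p0, (p1⊥ ⊗ p0⊥)
    [Ax]  ⊢ p1, p1⊥
    [Ax]  ⊢ p0, p0⊥

Result: YES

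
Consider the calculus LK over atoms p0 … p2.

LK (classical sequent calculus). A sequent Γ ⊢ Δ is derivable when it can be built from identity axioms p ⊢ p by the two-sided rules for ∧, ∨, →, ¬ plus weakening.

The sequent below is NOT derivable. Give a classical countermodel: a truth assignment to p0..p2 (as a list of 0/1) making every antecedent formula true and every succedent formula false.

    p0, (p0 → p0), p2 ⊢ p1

Truth-table refutation:
  v=000: Γ:[p0=F, (p0 → p0)=T, p2=F] Δ:[p1=F] refutes=False
  v=001: Γ:[p0=F, (p0 → p0)=T, p2=T] Δ:[p1=F] refutes=False
  v=010: Γ:[p0=F, (p0 → p0)=T, p2=F] Δ:[p1=T] refutes=False
  v=011: Γ:[p0=F, (p0 → p0)=T, p2=T] Δ:[p1=T] refutes=False
  v=100: Γ:[p0=T, (p0 → p0)=T, p2=F] Δ:[p1=F] refutes=False
  v=101: Γ:[p0=T, (p0 → p0)=T, p2=T] Δ:[p1=F] refutes=True  ← countermodel

Result: [1, 0, 1]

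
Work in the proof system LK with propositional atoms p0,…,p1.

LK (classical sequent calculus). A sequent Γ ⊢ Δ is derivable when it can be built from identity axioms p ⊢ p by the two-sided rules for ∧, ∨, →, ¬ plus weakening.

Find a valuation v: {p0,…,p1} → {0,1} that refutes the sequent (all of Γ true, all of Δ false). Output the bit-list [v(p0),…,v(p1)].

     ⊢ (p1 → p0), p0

Search for a countermodel by truth-table:
  v=00: Γ:[] Δ:[(p1 → p0)=T, p0=F] refutes=False
  v=01: Γ:[] Δ:[(p1 → p0)=F, p0=F] refutes=True  ← countermodel

Result: [0, 1]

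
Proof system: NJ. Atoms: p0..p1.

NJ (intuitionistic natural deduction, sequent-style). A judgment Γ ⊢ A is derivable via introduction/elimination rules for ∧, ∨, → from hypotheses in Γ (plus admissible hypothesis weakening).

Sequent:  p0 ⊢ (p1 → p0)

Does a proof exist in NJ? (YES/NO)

Derivation trace:
[→I] p0 ⊢ (p1 → p0)
  [Wk] p0, p1 ⊢ p0
    [Ax] p0 ⊢ p0

Result: YES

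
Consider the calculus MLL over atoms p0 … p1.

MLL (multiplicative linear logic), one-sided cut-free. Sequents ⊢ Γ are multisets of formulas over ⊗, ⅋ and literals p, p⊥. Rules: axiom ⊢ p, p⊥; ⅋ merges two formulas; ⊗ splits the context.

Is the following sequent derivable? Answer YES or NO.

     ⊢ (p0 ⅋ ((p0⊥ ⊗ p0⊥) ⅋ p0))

Derivation (root first):
[⅋]  ⊢ (p0 ⅋ ((p0⊥ ⊗ p0⊥) ⅋ p0))
  [⅋]  ⊢ p0, ((p0⊥ ⊗ p0⊥) ⅋ p0)
    [⊗]  ⊢ p0, p0, (p0⊥ ⊗ p0⊥)
      [Ax]  ⊢ p0, p0⊥
      [Ax]  ⊢ p0, p0⊥

Result: YES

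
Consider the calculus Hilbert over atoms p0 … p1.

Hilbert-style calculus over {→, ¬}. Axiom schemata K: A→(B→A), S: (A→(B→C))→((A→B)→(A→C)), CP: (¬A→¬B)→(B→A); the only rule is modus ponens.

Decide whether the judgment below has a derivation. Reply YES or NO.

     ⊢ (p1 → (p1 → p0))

Search for a countermodel by truth-table:
  v=00: Γ:[] Δ:[(p1 → (p1 → p0))=T] refutes=False
  v=01: Γ:[] Δ:[(p1 → (p1 → p0))=F] refutes=True  ← countermodel

Result: NO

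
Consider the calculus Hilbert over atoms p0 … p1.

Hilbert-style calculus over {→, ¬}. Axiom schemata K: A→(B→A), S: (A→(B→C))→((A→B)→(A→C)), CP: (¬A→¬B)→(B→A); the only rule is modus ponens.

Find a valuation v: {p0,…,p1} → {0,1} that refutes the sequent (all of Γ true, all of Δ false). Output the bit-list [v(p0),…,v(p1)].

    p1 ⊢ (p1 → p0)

Enumerate valuations to refute Γ ⊢ Δ:
  v=00: Γ:[p1=F] Δ:[(p1 → p0)=T] refutes=False
  v=01: Γ:[p1=T] Δ:[(p1 → p0)=F] refutes=True  ← countermodel

Result: [0, 1]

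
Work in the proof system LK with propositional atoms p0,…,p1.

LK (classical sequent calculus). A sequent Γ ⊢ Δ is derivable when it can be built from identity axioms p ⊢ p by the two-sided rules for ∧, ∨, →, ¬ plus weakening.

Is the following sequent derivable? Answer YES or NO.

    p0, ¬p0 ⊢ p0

Derivation (root first):
[WR] p0, ¬p0 ⊢ p0
  [¬L] p0, ¬p0 ⊢ 
    [Ax] p0 ⊢ p0

Result: YES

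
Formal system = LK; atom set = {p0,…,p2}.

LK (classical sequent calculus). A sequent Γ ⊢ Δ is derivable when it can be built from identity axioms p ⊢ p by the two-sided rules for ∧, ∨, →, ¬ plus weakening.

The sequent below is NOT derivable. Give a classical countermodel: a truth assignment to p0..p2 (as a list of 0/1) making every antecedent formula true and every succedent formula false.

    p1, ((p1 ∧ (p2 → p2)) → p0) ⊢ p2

Enumerate valuations to refute Γ ⊢ Δ:
  v=000: Γ:[p1=F, ((p1 ∧ (p2 → p2)) → p0)=T] Δ:[p2=F] refutes=False
  v=001: Γ:[p1=F, ((p1 ∧ (p2 → p2)) → p0)=T] Δ:[p2=T] refutes=False
  v=010: Γ:[p1=T, ((p1 ∧ (p2 → p2)) → p0)=F] Δ:[p2=F] refutes=False
  v=011: Γ:[p1=T, ((p1 ∧ (p2 → p2)) → p0)=F] Δ:[p2=T] refutes=False
  v=100: Γ:[p1=F, ((p1 ∧ (p2 → p2)) → p0)=T] Δ:[p2=F] refutes=False
  v=101: Γ:[p1=F, ((p1 ∧ (p2 → p2)) → p0)=T] Δ:[p2=T] refutes=False
  v=110: Γ:[p1=T, ((p1 ∧ (p2 → p2)) → p0)=T] Δ:[p2=F] refutes=True  ← countermodel

Result: [1, 1, 0]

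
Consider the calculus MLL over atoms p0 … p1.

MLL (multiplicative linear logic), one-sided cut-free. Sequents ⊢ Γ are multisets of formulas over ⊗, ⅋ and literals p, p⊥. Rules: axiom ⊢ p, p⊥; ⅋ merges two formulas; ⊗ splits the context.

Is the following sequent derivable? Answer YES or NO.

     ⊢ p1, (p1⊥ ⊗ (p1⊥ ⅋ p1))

Derivation trace:
[⊗]  ⊢ p1, (p1⊥ ⊗ (p1⊥ ⅋ p1))
  [Ax]  ⊢ p1, p1⊥
  [⅋]  ⊢ (p1⊥ ⅋ p1)
    [Ax]  ⊢ p1, p1⊥

Result: YES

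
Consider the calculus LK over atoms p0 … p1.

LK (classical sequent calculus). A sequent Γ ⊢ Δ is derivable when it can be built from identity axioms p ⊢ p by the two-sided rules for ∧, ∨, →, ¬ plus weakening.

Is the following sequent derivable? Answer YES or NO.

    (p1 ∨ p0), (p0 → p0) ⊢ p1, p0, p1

Derivation trace:
[WR] (p1 ∨ p0), (p0 → p0) ⊢ p1, p0, p1
  [→L] (p1 ∨ p0), (p0 → p0) ⊢ p1, p0
    [∨L] (p1 ∨ p0) ⊢ p1, p0
      [Ax] p1 ⊢ p1
      [Ax] p0 ⊢ p0
    [Ax] p0 ⊢ p0

Result: YES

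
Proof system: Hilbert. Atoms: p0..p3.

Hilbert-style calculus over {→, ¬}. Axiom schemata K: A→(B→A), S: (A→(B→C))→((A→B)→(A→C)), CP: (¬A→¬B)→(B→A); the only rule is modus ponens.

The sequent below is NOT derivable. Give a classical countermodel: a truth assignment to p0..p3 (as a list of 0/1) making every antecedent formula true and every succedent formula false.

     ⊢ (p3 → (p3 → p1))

Truth-table refutation:
  v=0000: Γ:[] Δ:[(p3 → (p3 → p1))=T] refutes=False
  v=0001: Γ:[] Δ:[(p3 → (p3 → p1))=F] refutes=True  ← countermodel

Result: [0, 0, 0, 1]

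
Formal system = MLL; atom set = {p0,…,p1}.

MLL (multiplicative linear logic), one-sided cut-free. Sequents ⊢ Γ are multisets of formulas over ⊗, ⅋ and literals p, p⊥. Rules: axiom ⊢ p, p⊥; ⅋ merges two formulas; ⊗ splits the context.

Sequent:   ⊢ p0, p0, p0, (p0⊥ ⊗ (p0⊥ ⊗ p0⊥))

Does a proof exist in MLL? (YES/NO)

Derivation (root first):
[⊗]  ⊢ p0, p0, p0, (p0⊥ ⊗ (p0⊥ ⊗ p0⊥))
  [Ax]  ⊢ p0, p0⊥
  [⊗]  ⊢ p0, p0, (p0⊥ ⊗ p0⊥)
    [Ax]  ⊢ p0, p0⊥
    [Ax]  ⊢ p0, p0⊥

Result: YES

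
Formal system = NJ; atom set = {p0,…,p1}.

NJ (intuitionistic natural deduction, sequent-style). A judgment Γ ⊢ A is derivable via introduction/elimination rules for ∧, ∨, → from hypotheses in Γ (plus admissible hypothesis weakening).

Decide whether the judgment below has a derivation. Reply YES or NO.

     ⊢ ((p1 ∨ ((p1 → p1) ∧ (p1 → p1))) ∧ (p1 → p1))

Derivation trace:
[∧I]  ⊢ ((p1 ∨ ((p1 → p1) ∧ (p1 → p1))) ∧ (p1 → p1))
  [∨I₂]  ⊢ (p1 ∨ ((p1 → p1) ∧ (p1 → p1)))
    [∧I]  ⊢ ((p1 → p1) ∧ (p1 → p1))
      [→I]  ⊢ (p1 → p1)
        [Ax] p1 ⊢ p1
      [→I]  ⊢ (p1 → p1)
        [Ax] p1 ⊢ p1
  [→I]  ⊢ (p1 → p1)
    [Ax] p1 ⊢ p1

Result: YES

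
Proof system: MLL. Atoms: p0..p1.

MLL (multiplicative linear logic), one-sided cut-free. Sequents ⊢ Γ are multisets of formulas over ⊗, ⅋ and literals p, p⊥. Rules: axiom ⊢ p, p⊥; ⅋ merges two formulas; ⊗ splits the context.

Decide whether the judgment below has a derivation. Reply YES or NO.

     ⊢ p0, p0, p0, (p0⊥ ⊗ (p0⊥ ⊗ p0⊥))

Proof tree:
[⊗]  ⊢ p0, p0, p0, (p0⊥ ⊗ (p0⊥ ⊗ p0⊥))
  [Ax]  ⊢ p0, p0⊥
  [⊗]  ⊢ p0, p0, (p0⊥ ⊗ p0⊥)
    [Ax]  ⊢ p0, p0⊥
    [Ax]  ⊢ p0, p0⊥

Result: YES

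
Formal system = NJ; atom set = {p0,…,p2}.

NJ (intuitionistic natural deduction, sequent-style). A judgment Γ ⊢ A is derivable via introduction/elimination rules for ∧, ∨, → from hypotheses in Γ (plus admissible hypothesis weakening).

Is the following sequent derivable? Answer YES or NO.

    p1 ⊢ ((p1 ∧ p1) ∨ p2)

Derivation (root first):
[∨I₁] p1 ⊢ ((p1 ∧ p1) ∨ p2)
  [∧I] p1 ⊢ (p1 ∧ p1)
    [Ax] p1 ⊢ p1
    [Ax] p1 ⊢ p1

Result: YES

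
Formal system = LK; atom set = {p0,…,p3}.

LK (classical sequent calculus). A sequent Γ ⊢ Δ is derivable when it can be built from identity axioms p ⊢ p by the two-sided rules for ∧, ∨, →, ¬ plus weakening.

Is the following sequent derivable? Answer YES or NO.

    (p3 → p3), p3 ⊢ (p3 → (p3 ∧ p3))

Derivation (root first):
[WL] (p3 → p3), p3 ⊢ (p3 → (p3 ∧ p3))
  [→R] (p3 → p3) ⊢ (p3 → (p3 ∧ p3))
    [∧R] (p3 → p3), p3 ⊢ (p3 ∧ p3)
      [→L] p3, (p3 → p3) ⊢ p3
        [Ax] p3 ⊢ p3
        [Ax] p3 ⊢ p3
      [Ax] p3 ⊢ p3

Result: YES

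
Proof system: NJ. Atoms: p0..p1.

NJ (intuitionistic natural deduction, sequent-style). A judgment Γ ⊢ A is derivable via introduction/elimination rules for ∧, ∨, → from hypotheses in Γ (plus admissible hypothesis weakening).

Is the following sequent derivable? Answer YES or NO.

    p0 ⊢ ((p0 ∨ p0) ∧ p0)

Proof tree:
[∧I] p0 ⊢ ((p0 ∨ p0) ∧ p0)
  [∨I₁] p0 ⊢ (p0 ∨ p0)
    [Ax] p0 ⊢ p0
  [Ax] p0 ⊢ p0

Result: YES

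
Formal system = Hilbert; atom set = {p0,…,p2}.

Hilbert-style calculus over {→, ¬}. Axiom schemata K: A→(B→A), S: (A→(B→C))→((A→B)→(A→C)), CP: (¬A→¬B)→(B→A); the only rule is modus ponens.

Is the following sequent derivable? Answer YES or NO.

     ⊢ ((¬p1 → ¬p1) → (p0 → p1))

Enumerate valuations to refute Γ ⊢ Δ:
  v=000: Γ:[] Δ:[((¬p1 → ¬p1) → (p0 → p1))=T] refutes=False
  v=001: Γ:[] Δ:[((¬p1 → ¬p1) → (p0 → p1))=T] refutes=False
  v=010: Γ:[] Δ:[((¬p1 → ¬p1) → (p0 → p1))=T] refutes=False
  v=011: Γ:[] Δ:[((¬p1 → ¬p1) → (p0 → p1))=T] refutes=False
  v=100: Γ:[] Δ:[((¬p1 → ¬p1) → (p0 → p1))=F] refutes=True  ← countermodel

Result: NO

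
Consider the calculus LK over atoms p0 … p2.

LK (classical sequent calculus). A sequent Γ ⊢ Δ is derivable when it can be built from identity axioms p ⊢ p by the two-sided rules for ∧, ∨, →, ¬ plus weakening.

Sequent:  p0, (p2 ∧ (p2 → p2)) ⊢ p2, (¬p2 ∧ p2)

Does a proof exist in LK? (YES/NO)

Derivation trace:
[∧L] p0, (p2 ∧ (p2 → p2)) ⊢ p2, (¬p2 ∧ p2)
  [∧R] p2, (p2 → p2), p0 ⊢ p2, (¬p2 ∧ p2)
    [WL] p0 ⊢ p2, ¬p2
      [¬R]  ⊢ p2, ¬p2
        [Ax] p2 ⊢ p2
    [→L] p2, (p2 → p2) ⊢ p2
      [Ax] p2 ⊢ p2
      [Ax] p2 ⊢ p2

Result: YES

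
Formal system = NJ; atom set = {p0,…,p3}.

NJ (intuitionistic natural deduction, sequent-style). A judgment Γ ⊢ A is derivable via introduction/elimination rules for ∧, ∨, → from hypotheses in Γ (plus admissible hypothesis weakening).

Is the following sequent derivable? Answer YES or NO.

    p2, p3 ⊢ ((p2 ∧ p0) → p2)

Derivation trace:
[Wk] p2, p3 ⊢ ((p2 ∧ p0) → p2)
  [→I] p2 ⊢ ((p2 ∧ p0) → p2)
    [Wk] p2, (p2 ∧ p0) ⊢ p2
      [Ax] p2 ⊢ p2

Result: YES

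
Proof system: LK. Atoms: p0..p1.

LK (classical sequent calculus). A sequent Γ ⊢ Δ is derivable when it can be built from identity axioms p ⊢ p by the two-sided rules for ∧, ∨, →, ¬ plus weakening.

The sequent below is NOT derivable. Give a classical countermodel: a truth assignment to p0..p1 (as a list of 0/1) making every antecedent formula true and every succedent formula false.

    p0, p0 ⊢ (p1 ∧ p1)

Search for a countermodel by truth-table:
  v=00: Γ:[p0=F, p0=F] Δ:[(p1 ∧ p1)=F] refutes=False
  v=01: Γ:[p0=F, p0=F] Δ:[(p1 ∧ p1)=T] refutes=False
  v=10: Γ:[p0=T, p0=T] Δ:[(p1 ∧ p1)=F] refutes=True  ← countermodel

Result: [1, 0]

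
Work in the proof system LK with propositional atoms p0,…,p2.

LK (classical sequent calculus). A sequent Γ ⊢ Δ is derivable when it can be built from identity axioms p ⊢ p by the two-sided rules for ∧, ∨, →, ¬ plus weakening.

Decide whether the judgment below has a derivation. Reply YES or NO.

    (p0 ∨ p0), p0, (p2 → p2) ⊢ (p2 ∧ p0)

Truth-table refutation:
  v=000: Γ:[(p0 ∨ p0)=F, p0=F, (p2 → p2)=T] Δ:[(p2 ∧ p0)=F] refutes=False
  v=001: Γ:[(p0 ∨ p0)=F, p0=F, (p2 → p2)=T] Δ:[(p2 ∧ p0)=F] refutes=False
  v=010: Γ:[(p0 ∨ p0)=F, p0=F, (p2 → p2)=T] Δ:[(p2 ∧ p0)=F] refutes=False
  v=011: Γ:[(p0 ∨ p0)=F, p0=F, (p2 → p2)=T] Δ:[(p2 ∧ p0)=F] refutes=False
  v=100: Γ:[(p0 ∨ p0)=T, p0=T, (p2 → p2)=T] Δ:[(p2 ∧ p0)=F] refutes=True  ← countermodel

Result: NO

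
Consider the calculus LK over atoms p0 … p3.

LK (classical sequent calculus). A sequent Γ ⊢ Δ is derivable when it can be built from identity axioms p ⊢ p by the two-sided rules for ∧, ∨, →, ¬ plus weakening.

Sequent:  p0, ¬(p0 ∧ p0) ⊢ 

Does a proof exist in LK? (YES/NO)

Proof tree:
[¬L] p0, ¬(p0 ∧ p0) ⊢ 
  [∧R] p0 ⊢ (p0 ∧ p0)
    [Ax] p0 ⊢ p0
    [Ax] p0 ⊢ p0

Result: YES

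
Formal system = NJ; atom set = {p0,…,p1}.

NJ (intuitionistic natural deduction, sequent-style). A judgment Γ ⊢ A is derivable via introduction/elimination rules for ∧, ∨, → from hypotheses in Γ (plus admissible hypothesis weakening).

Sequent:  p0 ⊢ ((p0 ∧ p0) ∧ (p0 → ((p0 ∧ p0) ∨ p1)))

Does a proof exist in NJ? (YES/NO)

Derivation trace:
[∧I] p0 ⊢ ((p0 ∧ p0) ∧ (p0 → ((p0 ∧ p0) ∨ p1)))
  [∧I] p0 ⊢ (p0 ∧ p0)
    [Ax] p0 ⊢ p0
    [Ax] p0 ⊢ p0
  [→I]  ⊢ (p0 → ((p0 ∧ p0) ∨ p1))
    [∨I₁] p0 ⊢ ((p0 ∧ p0) ∨ p1)
      [∧I] p0 ⊢ (p0 ∧ p0)
        [Ax] p0 ⊢ p0
        [Ax] p0 ⊢ p0

Result: YES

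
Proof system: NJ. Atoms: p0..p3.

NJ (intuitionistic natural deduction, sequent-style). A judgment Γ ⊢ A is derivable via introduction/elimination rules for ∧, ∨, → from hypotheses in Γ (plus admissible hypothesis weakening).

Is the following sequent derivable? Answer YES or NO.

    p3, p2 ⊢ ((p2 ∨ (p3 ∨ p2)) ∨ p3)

Derivation trace:
[Wk] p3, p2 ⊢ ((p2 ∨ (p3 ∨ p2)) ∨ p3)
  [∨I₁] p3 ⊢ ((p2 ∨ (p3 ∨ p2)) ∨ p3)
    [∨I₂] p3 ⊢ (p2 ∨ (p3 ∨ p2))
      [∨I₁] p3 ⊢ (p3 ∨ p2)
        [Ax] p3 ⊢ p3

Result: YES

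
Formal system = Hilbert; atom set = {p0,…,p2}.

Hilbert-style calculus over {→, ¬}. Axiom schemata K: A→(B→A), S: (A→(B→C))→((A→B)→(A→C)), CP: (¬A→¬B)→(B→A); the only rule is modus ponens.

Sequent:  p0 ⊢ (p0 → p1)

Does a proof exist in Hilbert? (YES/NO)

Truth-table refutation:
  v=000: Γ:[p0=F] Δ:[(p0 → p1)=T] refutes=False
  v=001: Γ:[p0=F] Δ:[(p0 → p1)=T] refutes=False
  v=010: Γ:[p0=F] Δ:[(p0 → p1)=T] refutes=False
  v=011: Γ:[p0=F] Δ:[(p0 → p1)=T] refutes=False
  v=100: Γ:[p0=T] Δ:[(p0 → p1)=F] refutes=True  ← countermodel

Result: NO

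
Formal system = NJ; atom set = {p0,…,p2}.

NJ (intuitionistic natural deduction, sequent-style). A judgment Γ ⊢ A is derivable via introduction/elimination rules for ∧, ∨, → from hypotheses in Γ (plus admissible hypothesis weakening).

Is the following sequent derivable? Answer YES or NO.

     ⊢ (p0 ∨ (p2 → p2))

Derivation (root first):
[∨I₂]  ⊢ (p0 ∨ (p2 → p2))
  [→I]  ⊢ (p2 → p2)
    [Ax] p2 ⊢ p2

Result: YES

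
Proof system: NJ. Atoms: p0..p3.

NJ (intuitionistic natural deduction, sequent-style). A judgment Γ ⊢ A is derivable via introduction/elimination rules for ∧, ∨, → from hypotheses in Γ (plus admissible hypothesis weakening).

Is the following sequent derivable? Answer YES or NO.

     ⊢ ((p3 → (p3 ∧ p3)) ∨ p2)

Proof tree:
[∨I₁]  ⊢ ((p3 → (p3 ∧ p3)) ∨ p2)
  [→I]  ⊢ (p3 → (p3 ∧ p3))
    [∧I] p3 ⊢ (p3 ∧ p3)
      [Ax] p3 ⊢ p3
      [Ax] p3 ⊢ p3

Result: YES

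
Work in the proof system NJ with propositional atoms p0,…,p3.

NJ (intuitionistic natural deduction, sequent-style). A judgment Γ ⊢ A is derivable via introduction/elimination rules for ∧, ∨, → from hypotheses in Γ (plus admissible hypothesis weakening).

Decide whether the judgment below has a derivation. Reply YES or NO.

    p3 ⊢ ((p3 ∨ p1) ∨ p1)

Derivation trace:
[∨I₁] p3 ⊢ ((p3 ∨ p1) ∨ p1)
  [∨I₁] p3 ⊢ (p3 ∨ p1)
    [Ax] p3 ⊢ p3

Result: YES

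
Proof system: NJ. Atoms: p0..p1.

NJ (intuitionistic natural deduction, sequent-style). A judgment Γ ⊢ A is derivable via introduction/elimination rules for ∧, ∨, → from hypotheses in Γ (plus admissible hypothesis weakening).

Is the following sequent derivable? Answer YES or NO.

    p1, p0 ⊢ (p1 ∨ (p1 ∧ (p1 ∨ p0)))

Derivation trace:
[∨I₂] p1, p0 ⊢ (p1 ∨ (p1 ∧ (p1 ∨ p0)))
  [∧I] p1, p0 ⊢ (p1 ∧ (p1 ∨ p0))
    [Ax] p1 ⊢ p1
    [∨I₂] p0 ⊢ (p1 ∨ p0)
      [Ax] p0 ⊢ p0

Result: YES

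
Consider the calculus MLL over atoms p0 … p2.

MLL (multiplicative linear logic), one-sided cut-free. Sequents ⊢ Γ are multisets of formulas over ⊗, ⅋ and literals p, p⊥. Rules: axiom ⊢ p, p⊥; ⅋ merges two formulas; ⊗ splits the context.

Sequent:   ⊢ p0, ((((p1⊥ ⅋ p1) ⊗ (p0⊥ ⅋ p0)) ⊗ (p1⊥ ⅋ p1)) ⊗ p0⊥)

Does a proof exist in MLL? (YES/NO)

Derivation trace:
[⊗]  ⊢ p0, ((((p1⊥ ⅋ p1) ⊗ (p0⊥ ⅋ p0)) ⊗ (p1⊥ ⅋ p1)) ⊗ p0⊥)
  [⊗]  ⊢ (((p1⊥ ⅋ p1) ⊗ (p0⊥ ⅋ p0)) ⊗ (p1⊥ ⅋ p1))
    [⊗]  ⊢ ((p1⊥ ⅋ p1) ⊗ (p0⊥ ⅋ p0))
      [⅋]  ⊢ (p1⊥ ⅋ p1)
        [Ax]  ⊢ p1, p1⊥
      [⅋]  ⊢ (p0⊥ ⅋ p0)
        [Ax]  ⊢ p0, p0⊥
    [⅋]  ⊢ (p1⊥ ⅋ p1)
      [Ax]  ⊢ p1, p1⊥
  [Ax]  ⊢ p0, p0⊥

Result: YES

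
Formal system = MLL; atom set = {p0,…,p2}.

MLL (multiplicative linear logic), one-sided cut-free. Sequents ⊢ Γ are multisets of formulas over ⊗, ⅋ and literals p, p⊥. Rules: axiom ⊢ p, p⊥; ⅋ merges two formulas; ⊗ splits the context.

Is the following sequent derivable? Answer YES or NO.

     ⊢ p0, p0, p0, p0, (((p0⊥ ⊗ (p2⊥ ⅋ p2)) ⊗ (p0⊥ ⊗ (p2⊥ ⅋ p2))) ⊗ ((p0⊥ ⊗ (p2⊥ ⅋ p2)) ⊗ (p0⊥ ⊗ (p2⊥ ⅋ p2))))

Proof tree:
[⊗]  ⊢ p0, p0, p0, p0, (((p0⊥ ⊗ (p2⊥ ⅋ p2)) ⊗ (p0⊥ ⊗ (p2⊥ ⅋ p2))) ⊗ ((p0⊥ ⊗ (p2⊥ ⅋ p2)) ⊗ (p0⊥ ⊗ (p2⊥ ⅋ p2))))
  [⊗]  ⊢ p0, p0, ((p0⊥ ⊗ (p2⊥ ⅋ p2)) ⊗ (p0⊥ ⊗ (p2⊥ ⅋ p2)))
    [⊗]  ⊢ p0, (p0⊥ ⊗ (p2⊥ ⅋ p2))
      [Ax]  ⊢ p0, p0⊥
      [⅋]  ⊢ (p2⊥ ⅋ p2)
        [Ax]  ⊢ p2, p2⊥
    [⊗]  ⊢ p0, (p0⊥ ⊗ (p2⊥ ⅋ p2))
      [Ax]  ⊢ p0, p0⊥
      [⅋]  ⊢ (p2⊥ ⅋ p2)
        [Ax]  ⊢ p2, p2⊥
  [⊗]  ⊢ p0, p0, ((p0⊥ ⊗ (p2⊥ ⅋ p2)) ⊗ (p0⊥ ⊗ (p2⊥ ⅋ p2)))
    [⊗]  ⊢ p0, (p0⊥ ⊗ (p2⊥ ⅋ p2))
      [Ax]  ⊢ p0, p0⊥
      [⅋]  ⊢ (p2⊥ ⅋ p2)
        [Ax]  ⊢ p2, p2⊥
    [⊗]  ⊢ p0, (p0⊥ ⊗ (p2⊥ ⅋ p2))
      [Ax]  ⊢ p0, p0⊥
      [⅋]  ⊢ (p2⊥ ⅋ p2)
        [Ax]  ⊢ p2, p2⊥

Result: YES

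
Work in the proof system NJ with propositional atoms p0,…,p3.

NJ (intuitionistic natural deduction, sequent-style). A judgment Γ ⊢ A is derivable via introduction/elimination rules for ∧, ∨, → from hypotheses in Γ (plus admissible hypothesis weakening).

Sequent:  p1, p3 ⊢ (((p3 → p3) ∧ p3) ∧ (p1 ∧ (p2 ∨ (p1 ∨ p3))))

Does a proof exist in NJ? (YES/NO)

Derivation (root first):
[∧I] p1, p3 ⊢ (((p3 → p3) ∧ p3) ∧ (p1 ∧ (p2 ∨ (p1 ∨ p3))))
  [∧I] p3 ⊢ ((p3 → p3) ∧ p3)
    [→I]  ⊢ (p3 → p3)
      [Ax] p3 ⊢ p3
    [Ax] p3 ⊢ p3
  [∧I] p1 ⊢ (p1 ∧ (p2 ∨ (p1 ∨ p3)))
    [Ax] p1 ⊢ p1
    [∨I₂] p1 ⊢ (p2 ∨ (p1 ∨ p3))
      [∨I₁] p1 ⊢ (p1 ∨ p3)
        [Ax] p1 ⊢ p1

Result: YES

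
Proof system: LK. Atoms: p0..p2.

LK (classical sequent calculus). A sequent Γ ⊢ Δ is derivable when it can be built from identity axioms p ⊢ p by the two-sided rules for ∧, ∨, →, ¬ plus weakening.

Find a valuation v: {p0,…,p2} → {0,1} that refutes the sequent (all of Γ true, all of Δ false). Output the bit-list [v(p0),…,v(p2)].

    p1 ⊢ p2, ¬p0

Enumerate valuations to refute Γ ⊢ Δ:
  v=000: Γ:[p1=F] Δ:[p2=F, ¬p0=T] refutes=False
  v=001: Γ:[p1=F] Δ:[p2=T, ¬p0=T] refutes=False
  v=010: Γ:[p1=T] Δ:[p2=F, ¬p0=T] refutes=False
  v=011: Γ:[p1=T] Δ:[p2=T, ¬p0=T] refutes=False
  v=100: Γ:[p1=F] Δ:[p2=F, ¬p0=F] refutes=False
  v=101: Γ:[p1=F] Δ:[p2=T, ¬p0=F] refutes=False
  v=110: Γ:[p1=T] Δ:[p2=F, ¬p0=F] refutes=True  ← countermodel

Result: [1, 1, 0]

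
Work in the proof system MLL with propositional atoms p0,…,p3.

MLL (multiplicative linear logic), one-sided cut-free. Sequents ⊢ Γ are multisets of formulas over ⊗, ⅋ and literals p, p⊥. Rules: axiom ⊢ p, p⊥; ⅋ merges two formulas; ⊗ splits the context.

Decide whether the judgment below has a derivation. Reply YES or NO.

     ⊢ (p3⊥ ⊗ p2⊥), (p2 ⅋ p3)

Derivation (root first):
[⅋]  ⊢ (p3⊥ ⊗ p2⊥), (p2 ⅋ p3)
  [⊗]  ⊢ p3, p2, (p3⊥ ⊗ p2⊥)
    [Ax]  ⊢ p3, p3⊥
    [Ax]  ⊢ p2, p2⊥

Result: YES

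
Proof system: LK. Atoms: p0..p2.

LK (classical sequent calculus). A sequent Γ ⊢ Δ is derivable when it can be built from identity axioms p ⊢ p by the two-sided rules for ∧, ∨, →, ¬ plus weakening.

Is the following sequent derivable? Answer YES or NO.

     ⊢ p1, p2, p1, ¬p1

Derivation trace:
[¬R]  ⊢ p1, p2, p1, ¬p1
  [WR] p1 ⊢ p1, p2, p1
    [WR] p1 ⊢ p1, p2
      [Ax] p1 ⊢ p1

Result: YES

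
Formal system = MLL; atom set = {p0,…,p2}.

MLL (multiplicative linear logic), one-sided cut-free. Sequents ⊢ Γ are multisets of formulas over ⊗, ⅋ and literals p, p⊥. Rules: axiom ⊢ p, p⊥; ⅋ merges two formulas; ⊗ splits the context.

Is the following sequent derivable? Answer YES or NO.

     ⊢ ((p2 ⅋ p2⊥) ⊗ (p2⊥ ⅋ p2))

Derivation (root first):
[⊗]  ⊢ ((p2 ⅋ p2⊥) ⊗ (p2⊥ ⅋ p2))
  [⅋]  ⊢ (p2 ⅋ p2⊥)
    [Ax]  ⊢ p2, p2⊥
  [⅋]  ⊢ (p2⊥ ⅋ p2)
    [Ax]  ⊢ p2, p2⊥

Result: YES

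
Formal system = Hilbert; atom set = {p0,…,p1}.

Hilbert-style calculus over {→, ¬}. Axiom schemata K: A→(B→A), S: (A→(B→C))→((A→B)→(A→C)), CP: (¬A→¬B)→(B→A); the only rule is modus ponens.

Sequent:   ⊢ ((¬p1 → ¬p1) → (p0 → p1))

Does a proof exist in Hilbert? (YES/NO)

Enumerate valuations to refute Γ ⊢ Δ:
  v=00: Γ:[] Δ:[((¬p1 → ¬p1) → (p0 → p1))=T] refutes=False
  v=01: Γ:[] Δ:[((¬p1 → ¬p1) → (p0 → p1))=T] refutes=False
  v=10: Γ:[] Δ:[((¬p1 → ¬p1) → (p0 → p1))=F] refutes=True  ← countermodel

Result: NO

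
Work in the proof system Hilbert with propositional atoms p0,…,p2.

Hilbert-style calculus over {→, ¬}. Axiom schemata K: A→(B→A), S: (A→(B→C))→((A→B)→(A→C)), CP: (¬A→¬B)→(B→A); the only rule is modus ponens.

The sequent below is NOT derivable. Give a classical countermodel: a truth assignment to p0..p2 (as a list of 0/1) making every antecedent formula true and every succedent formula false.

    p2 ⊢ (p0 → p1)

Search for a countermodel by truth-table:
  v=000: Γ:[p2=F] Δ:[(p0 → p1)=T] refutes=False
  v=001: Γ:[p2=T] Δ:[(p0 → p1)=T] refutes=False
  v=010: Γ:[p2=F] Δ:[(p0 → p1)=T] refutes=False
  v=011: Γ:[p2=T] Δ:[(p0 → p1)=T] refutes=False
  v=100: Γ:[p2=F] Δ:[(p0 → p1)=F] refutes=False
  v=101: Γ:[p2=T] Δ:[(p0 → p1)=F] refutes=True  ← countermodel

Result: [1, 0, 1]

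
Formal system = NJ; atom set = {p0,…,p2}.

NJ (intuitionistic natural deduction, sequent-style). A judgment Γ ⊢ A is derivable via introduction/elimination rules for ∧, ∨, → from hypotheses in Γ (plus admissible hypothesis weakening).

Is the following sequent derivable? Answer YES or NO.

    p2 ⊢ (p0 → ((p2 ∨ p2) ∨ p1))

Derivation trace:
[→I] p2 ⊢ (p0 → ((p2 ∨ p2) ∨ p1))
  [∨I₁] p2, p0 ⊢ ((p2 ∨ p2) ∨ p1)
    [∨I₂] p2, p0 ⊢ (p2 ∨ p2)
      [Wk] p2, p0 ⊢ p2
        [Ax] p2 ⊢ p2

Result: YES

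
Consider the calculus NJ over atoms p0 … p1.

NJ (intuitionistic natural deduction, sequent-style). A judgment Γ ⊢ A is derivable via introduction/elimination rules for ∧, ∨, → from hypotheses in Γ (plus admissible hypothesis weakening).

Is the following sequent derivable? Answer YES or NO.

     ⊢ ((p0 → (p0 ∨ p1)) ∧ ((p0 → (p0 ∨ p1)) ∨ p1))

Derivation (root first):
[∧I]  ⊢ ((p0 → (p0 ∨ p1)) ∧ ((p0 → (p0 ∨ p1)) ∨ p1))
  [→I]  ⊢ (p0 → (p0 ∨ p1))
    [∨I₁] p0 ⊢ (p0 ∨ p1)
      [Ax] p0 ⊢ p0
  [∨I₁]  ⊢ ((p0 → (p0 ∨ p1)) ∨ p1)
    [→I]  ⊢ (p0 → (p0 ∨ p1))
      [∨I₁] p0 ⊢ (p0 ∨ p1)
        [Ax] p0 ⊢ p0

Result: YES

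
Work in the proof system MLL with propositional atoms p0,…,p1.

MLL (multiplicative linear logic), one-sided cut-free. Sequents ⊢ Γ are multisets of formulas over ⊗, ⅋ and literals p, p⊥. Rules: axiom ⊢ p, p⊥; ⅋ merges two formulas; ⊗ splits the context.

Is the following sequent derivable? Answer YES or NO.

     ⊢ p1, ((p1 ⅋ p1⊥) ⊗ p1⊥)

Derivation trace:
[⊗]  ⊢ p1, ((p1 ⅋ p1⊥) ⊗ p1⊥)
  [⅋]  ⊢ (p1 ⅋ p1⊥)
    [Ax]  ⊢ p1, p1⊥
  [Ax]  ⊢ p1, p1⊥

Result: YES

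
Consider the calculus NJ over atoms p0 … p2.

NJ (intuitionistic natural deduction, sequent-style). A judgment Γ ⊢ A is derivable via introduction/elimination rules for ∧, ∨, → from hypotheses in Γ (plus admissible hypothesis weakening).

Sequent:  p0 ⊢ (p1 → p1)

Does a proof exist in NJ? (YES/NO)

Proof tree:
[Wk] p0 ⊢ (p1 → p1)
  [→I]  ⊢ (p1 → p1)
    [Ax] p1 ⊢ p1

Result: YES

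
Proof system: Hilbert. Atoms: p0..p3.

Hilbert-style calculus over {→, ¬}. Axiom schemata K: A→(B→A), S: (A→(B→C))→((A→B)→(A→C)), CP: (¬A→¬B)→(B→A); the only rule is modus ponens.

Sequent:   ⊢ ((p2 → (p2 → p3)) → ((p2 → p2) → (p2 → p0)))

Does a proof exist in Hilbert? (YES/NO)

Search for a countermodel by truth-table:
  v=0000: Γ:[] Δ:[((p2 → (p2 → p3)) → ((p2 → p2) → (p2 → p0)))=T] refutes=False
  v=0001: Γ:[] Δ:[((p2 → (p2 → p3)) → ((p2 → p2) → (p2 → p0)))=T] refutes=False
  v=0010: Γ:[] Δ:[((p2 → (p2 → p3)) → ((p2 → p2) → (p2 → p0)))=T] refutes=False
  v=0011: Γ:[] Δ:[((p2 → (p2 → p3)) → ((p2 → p2) → (p2 → p0)))=F] refutes=True  ← countermodel

Result: NO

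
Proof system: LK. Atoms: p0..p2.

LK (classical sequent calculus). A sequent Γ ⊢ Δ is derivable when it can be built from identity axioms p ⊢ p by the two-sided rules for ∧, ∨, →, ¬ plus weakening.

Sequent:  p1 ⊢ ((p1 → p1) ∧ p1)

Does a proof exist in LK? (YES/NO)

Derivation (root first):
[∧R] p1 ⊢ ((p1 → p1) ∧ p1)
  [→R]  ⊢ (p1 → p1)
    [Ax] p1 ⊢ p1
  [Ax] p1 ⊢ p1

Result: YES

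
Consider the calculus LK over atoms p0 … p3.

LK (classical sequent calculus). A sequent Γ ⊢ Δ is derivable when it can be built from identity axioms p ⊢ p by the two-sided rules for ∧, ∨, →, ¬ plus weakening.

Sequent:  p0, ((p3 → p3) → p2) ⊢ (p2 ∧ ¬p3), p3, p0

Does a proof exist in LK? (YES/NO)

Proof tree:
[→L] p0, ((p3 → p3) → p2) ⊢ (p2 ∧ ¬p3), p3, p0
  [WL] p0 ⊢ (p3 → p3)
    [→R]  ⊢ (p3 → p3)
      [Ax] p3 ⊢ p3
  [WR] p2 ⊢ p3, (p2 ∧ ¬p3), p0
    [∧R] p2 ⊢ p3, (p2 ∧ ¬p3)
      [Ax] p2 ⊢ p2
      [¬R]  ⊢ p3, ¬p3
        [Ax] p3 ⊢ p3

Result: YES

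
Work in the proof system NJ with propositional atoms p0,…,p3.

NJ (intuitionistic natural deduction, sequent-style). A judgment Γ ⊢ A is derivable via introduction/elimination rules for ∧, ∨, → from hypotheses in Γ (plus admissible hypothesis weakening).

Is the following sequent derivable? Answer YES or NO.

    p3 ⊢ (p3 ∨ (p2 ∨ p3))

Derivation trace:
[∨I₂] p3 ⊢ (p3 ∨ (p2 ∨ p3))
  [∨I₂] p3 ⊢ (p2 ∨ p3)
    [Ax] p3 ⊢ p3

Result: YES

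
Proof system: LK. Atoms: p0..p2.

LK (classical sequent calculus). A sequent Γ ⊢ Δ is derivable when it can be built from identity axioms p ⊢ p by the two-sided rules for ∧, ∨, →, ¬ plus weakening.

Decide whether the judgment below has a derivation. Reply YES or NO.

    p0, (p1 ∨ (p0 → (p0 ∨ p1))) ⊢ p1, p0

Proof tree:
[∨L] p0, (p1 ∨ (p0 → (p0 ∨ p1))) ⊢ p1, p0
  [Ax] p1 ⊢ p1
  [→L] p0, (p0 → (p0 ∨ p1)) ⊢ p1, p0
    [Ax] p0 ⊢ p0
    [∨L] (p0 ∨ p1) ⊢ p1, p0
      [Ax] p0 ⊢ p0
      [Ax] p1 ⊢ p1

Result: YES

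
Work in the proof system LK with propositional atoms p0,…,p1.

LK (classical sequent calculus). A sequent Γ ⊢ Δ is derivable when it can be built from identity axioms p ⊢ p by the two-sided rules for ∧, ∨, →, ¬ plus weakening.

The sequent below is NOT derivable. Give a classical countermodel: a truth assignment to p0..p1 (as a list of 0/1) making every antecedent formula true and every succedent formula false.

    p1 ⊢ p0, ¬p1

Search for a countermodel by truth-table:
  v=00: Γ:[p1=F] Δ:[p0=F, ¬p1=T] refutes=False
  v=01: Γ:[p1=T] Δ:[p0=F, ¬p1=F] refutes=True  ← countermodel

Result: [0, 1]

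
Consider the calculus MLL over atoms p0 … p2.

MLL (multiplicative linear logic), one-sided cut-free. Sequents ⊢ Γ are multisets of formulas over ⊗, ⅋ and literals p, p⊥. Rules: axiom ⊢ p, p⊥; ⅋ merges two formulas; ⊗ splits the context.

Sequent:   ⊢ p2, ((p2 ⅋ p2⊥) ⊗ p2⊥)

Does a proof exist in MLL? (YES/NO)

Derivation (root first):
[⊗]  ⊢ p2, ((p2 ⅋ p2⊥) ⊗ p2⊥)
  [⅋]  ⊢ (p2 ⅋ p2⊥)
    [Ax]  ⊢ p2, p2⊥
  [Ax]  ⊢ p2, p2⊥

Result: YES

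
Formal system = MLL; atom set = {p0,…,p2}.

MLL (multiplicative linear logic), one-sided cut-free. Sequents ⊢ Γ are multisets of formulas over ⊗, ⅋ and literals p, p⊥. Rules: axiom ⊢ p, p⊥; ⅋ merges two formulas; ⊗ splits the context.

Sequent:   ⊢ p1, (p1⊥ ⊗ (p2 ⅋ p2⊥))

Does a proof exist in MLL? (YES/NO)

Derivation (root first):
[⊗]  ⊢ p1, (p1⊥ ⊗ (p2 ⅋ p2⊥))
  [Ax]  ⊢ p1, p1⊥
  [⅋]  ⊢ (p2 ⅋ p2⊥)
    [Ax]  ⊢ p2, p2⊥

Result: YES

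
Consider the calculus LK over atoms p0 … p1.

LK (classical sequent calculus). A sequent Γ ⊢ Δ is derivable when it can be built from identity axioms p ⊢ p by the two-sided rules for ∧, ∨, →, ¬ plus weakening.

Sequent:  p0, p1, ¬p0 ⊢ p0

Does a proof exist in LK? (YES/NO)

Proof tree:
[WR] p0, p1, ¬p0 ⊢ p0
  [¬L] p0, p1, ¬p0 ⊢ 
    [WL] p0, p1 ⊢ p0
      [Ax] p0 ⊢ p0

Result: YES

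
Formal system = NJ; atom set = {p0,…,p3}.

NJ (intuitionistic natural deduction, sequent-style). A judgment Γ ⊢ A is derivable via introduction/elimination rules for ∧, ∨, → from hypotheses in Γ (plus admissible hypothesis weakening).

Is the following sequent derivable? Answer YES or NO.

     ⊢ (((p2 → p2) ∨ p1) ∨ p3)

Derivation trace:
[∨I₁]  ⊢ (((p2 → p2) ∨ p1) ∨ p3)
  [∨I₁]  ⊢ ((p2 → p2) ∨ p1)
    [→I]  ⊢ (p2 → p2)
      [Ax] p2 ⊢ p2

Result: YES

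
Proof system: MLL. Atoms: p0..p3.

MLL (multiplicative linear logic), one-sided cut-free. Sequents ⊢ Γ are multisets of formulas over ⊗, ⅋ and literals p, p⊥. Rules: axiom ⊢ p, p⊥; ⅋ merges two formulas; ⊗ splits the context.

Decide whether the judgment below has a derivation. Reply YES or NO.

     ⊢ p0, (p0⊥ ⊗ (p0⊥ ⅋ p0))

Proof tree:
[⊗]  ⊢ p0, (p0⊥ ⊗ (p0⊥ ⅋ p0))
  [Ax]  ⊢ p0, p0⊥
  [⅋]  ⊢ (p0⊥ ⅋ p0)
    [Ax]  ⊢ p0, p0⊥

Result: YES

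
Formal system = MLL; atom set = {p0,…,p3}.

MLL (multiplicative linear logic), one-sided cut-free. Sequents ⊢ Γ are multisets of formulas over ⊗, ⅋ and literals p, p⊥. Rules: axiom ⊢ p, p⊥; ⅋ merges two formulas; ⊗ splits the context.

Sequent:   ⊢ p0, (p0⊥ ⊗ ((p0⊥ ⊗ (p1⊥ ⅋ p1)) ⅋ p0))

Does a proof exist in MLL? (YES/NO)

Derivation trace:
[⊗]  ⊢ p0, (p0⊥ ⊗ ((p0⊥ ⊗ (p1⊥ ⅋ p1)) ⅋ p0))
  [Ax]  ⊢ p0, p0⊥
  [⅋]  ⊢ ((p0⊥ ⊗ (p1⊥ ⅋ p1)) ⅋ p0)
    [⊗]  ⊢ p0, (p0⊥ ⊗ (p1⊥ ⅋ p1))
      [Ax]  ⊢ p0, p0⊥
      [⅋]  ⊢ (p1⊥ ⅋ p1)
        [Ax]  ⊢ p1, p1⊥

Result: YES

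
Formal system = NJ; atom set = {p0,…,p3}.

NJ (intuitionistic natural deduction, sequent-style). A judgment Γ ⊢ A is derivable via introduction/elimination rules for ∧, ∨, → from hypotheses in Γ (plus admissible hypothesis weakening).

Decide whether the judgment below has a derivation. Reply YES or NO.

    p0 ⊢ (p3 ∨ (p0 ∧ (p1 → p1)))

Proof tree:
[∨I₂] p0 ⊢ (p3 ∨ (p0 ∧ (p1 → p1)))
  [∧I] p0 ⊢ (p0 ∧ (p1 → p1))
    [Ax] p0 ⊢ p0
    [→I]  ⊢ (p1 → p1)
      [Ax] p1 ⊢ p1

Result: YES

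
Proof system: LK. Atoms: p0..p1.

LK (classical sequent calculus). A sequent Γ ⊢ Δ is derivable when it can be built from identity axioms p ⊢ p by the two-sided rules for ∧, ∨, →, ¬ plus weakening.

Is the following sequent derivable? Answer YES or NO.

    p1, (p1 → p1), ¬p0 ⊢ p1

Derivation (root first):
[¬L] p1, (p1 → p1), ¬p0 ⊢ p1
  [WR] p1, (p1 → p1) ⊢ p1, p0
    [→L] p1, (p1 → p1) ⊢ p1
      [Ax] p1 ⊢ p1
      [Ax] p1 ⊢ p1

Result: YES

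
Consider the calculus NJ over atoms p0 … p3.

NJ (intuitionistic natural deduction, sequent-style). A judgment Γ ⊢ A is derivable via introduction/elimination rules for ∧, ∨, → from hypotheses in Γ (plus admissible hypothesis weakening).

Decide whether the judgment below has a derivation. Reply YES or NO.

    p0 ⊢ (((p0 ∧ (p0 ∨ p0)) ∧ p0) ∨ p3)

Derivation trace:
[∨I₁] p0 ⊢ (((p0 ∧ (p0 ∨ p0)) ∧ p0) ∨ p3)
  [∧I] p0 ⊢ ((p0 ∧ (p0 ∨ p0)) ∧ p0)
    [∧I] p0 ⊢ (p0 ∧ (p0 ∨ p0))
      [Ax] p0 ⊢ p0
      [∨I₁] p0 ⊢ (p0 ∨ p0)
        [Ax] p0 ⊢ p0
    [Ax] p0 ⊢ p0

Result: YES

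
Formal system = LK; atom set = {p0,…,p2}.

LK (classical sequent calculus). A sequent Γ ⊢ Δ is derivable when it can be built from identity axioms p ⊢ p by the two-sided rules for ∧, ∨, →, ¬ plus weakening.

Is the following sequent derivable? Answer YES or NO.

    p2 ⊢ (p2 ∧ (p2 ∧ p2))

Derivation (root first):
[∧R] p2 ⊢ (p2 ∧ (p2 ∧ p2))
  [Ax] p2 ⊢ p2
  [∧R] p2 ⊢ (p2 ∧ p2)
    [Ax] p2 ⊢ p2
    [Ax] p2 ⊢ p2

Result: YES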